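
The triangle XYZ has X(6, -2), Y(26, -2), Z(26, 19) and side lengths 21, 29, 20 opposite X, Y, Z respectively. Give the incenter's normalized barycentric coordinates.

(3/10, 29/70, 2/7)

The incenter has barycentric coordinates proportional to the opposite side lengths: (21 : 29 : 20).
Normalizing by 21+29+20 = 70 gives (3/10, 29/70, 2/7).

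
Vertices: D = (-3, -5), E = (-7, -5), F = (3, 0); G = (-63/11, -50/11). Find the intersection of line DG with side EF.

Barycentric coordinates of G with respect to DEF: (1/11, 9/11, 1/11).
On side EF the D-coordinate is zero; dropping G's D-weight 1/11 and renormalizing the remaining 9/11 : 1/11 gives weights 9/10, 1/10 on E, F.
H = (9/10)·(-7, -5) + (1/10)·(3, 0) = (-6, -9/2).

(-6, -9/2)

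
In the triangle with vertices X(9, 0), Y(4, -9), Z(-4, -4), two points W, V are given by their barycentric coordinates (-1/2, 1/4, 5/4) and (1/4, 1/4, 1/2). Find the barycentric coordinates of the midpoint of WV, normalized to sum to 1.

(-1/8, 1/4, 7/8)

Since both coordinate triples sum to 1, the midpoint's barycentrics are the componentwise average.
(-1/2+1/4)/2 = -1/8; similarly 1/4 and 7/8.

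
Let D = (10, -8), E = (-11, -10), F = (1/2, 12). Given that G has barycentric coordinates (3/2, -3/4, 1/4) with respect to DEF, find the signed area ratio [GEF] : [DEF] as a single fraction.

The signed ratio [GEF]/[DEF] equals the barycentric coordinate of G at vertex D, which is 3/2.

3/2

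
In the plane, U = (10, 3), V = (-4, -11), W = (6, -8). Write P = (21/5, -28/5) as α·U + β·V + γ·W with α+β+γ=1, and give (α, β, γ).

(3/10, 3/10, 2/5)

Signed area of the reference triangle: [UVW] = ½·(10·(-11−(-8)) + (-4)·(-8−3) + 6·(3−(-11))) = ½·(-30 + 44 + 84) = 49.
[PVW] = ½·((21/5)·(-11−(-8)) + (-4)·(-8−(-28/5)) + 6·(-28/5−(-11))) = ½·(-63/5 + 48/5 + 162/5) = 147/10, so the U-coordinate is (147/10)/49 = 3/10.
[UPW] = ½·(10·(-28/5−(-8)) + (21/5)·(-8−3) + 6·(3−(-28/5))) = ½·(24 − 231/5 + 258/5) = 147/10, so the V-coordinate is 3/10.
[UVP] = ½·(10·(-11−(-28/5)) + (-4)·(-28/5−3) + (21/5)·(3−(-11))) = ½·(-54 + 172/5 + 294/5) = 98/5, so the W-coordinate is 2/5.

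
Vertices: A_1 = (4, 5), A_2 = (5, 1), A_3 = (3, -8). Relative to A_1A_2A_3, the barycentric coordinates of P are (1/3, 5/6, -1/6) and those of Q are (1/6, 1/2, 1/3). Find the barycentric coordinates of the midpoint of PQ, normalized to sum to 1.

Since both coordinate triples sum to 1, the midpoint's barycentrics are the componentwise average.
(1/3+1/6)/2 = 1/4; similarly 2/3 and 1/12.

(1/4, 2/3, 1/12)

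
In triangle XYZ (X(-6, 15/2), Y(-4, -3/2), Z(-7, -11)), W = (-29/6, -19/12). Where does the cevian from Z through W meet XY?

Barycentric coordinates of W with respect to XYZ: (1/6, 2/3, 1/6).
On side XY the Z-coordinate is zero; dropping W's Z-weight 1/6 and renormalizing the remaining 1/6 : 2/3 gives weights 1/5, 4/5 on X, Y.
V = (1/5)·(-6, 15/2) + (4/5)·(-4, -3/2) = (-22/5, 3/10).

(-22/5, 3/10)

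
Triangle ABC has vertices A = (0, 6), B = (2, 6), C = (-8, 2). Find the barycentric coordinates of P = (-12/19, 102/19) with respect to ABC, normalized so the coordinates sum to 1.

(10/19, 6/19, 3/19)

Signed area of the reference triangle: [ABC] = ½·(0·(6−2) + 2·(2−6) + (-8)·(6−6)) = ½·(0 − 8 + 0) = -4.
[PBC] = ½·((-12/19)·(6−2) + 2·(2−(102/19)) + (-8)·(102/19−6)) = ½·(-48/19 − 128/19 + 96/19) = -40/19, so the A-coordinate is (-40/19)/(-4) = 10/19.
[APC] = ½·(0·(102/19−2) + (-12/19)·(2−6) + (-8)·(6−(102/19))) = ½·(0 + 48/19 − 96/19) = -24/19, so the B-coordinate is 6/19.
[ABP] = ½·(0·(6−(102/19)) + 2·(102/19−6) + (-12/19)·(6−6)) = ½·(0 − 24/19 + 0) = -12/19, so the C-coordinate is 3/19.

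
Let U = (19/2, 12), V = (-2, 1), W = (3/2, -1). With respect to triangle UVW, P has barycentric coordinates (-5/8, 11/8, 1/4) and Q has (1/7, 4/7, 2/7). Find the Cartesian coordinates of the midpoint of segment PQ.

Barycentric coordinates of the midpoint are the average: (-27/112, 109/112, 15/56).
Converting: (-27/112)·U + (109/112)·V + (15/56)·W = (-859/224, -35/16).

(-859/224, -35/16)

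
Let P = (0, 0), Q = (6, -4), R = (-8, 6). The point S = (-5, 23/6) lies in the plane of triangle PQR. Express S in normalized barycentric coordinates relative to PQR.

(1/12, 1/6, 3/4)

Signed area of the reference triangle: [PQR] = ½·(0·(-4−6) + 6·(6−0) + (-8)·(0−(-4))) = ½·(0 + 36 − 32) = 2.
[SQR] = ½·((-5)·(-4−6) + 6·(6−(23/6)) + (-8)·(23/6−(-4))) = ½·(50 + 13 − 188/3) = 1/6, so the P-coordinate is (1/6)/2 = 1/12.
[PSR] = ½·(0·(23/6−6) + (-5)·(6−0) + (-8)·(0−(23/6))) = ½·(0 − 30 + 92/3) = 1/3, so the Q-coordinate is 1/6.
[PQS] = ½·(0·(-4−(23/6)) + 6·(23/6−0) + (-5)·(0−(-4))) = ½·(0 + 23 − 20) = 3/2, so the R-coordinate is 3/4.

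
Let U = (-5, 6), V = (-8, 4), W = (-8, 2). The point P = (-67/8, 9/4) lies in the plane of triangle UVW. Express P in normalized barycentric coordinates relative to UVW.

(-1/8, 3/8, 3/4)

Signed area of the reference triangle: [UVW] = ½·((-5)·(4−2) + (-8)·(2−6) + (-8)·(6−4)) = ½·(-10 + 32 − 16) = 3.
[PVW] = ½·((-67/8)·(4−2) + (-8)·(2−(9/4)) + (-8)·(9/4−4)) = ½·(-67/4 + 2 + 14) = -3/8, so the U-coordinate is (-3/8)/3 = -1/8.
[UPW] = ½·((-5)·(9/4−2) + (-67/8)·(2−6) + (-8)·(6−(9/4))) = ½·(-5/4 + 67/2 − 30) = 9/8, so the V-coordinate is 3/8.
[UVP] = ½·((-5)·(4−(9/4)) + (-8)·(9/4−6) + (-67/8)·(6−4)) = ½·(-35/4 + 30 − 67/4) = 9/4, so the W-coordinate is 3/4.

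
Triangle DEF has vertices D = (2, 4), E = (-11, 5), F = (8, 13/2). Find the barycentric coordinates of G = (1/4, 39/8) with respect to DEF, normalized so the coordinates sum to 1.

Signed area of the reference triangle: [DEF] = ½·(2·(5−(13/2)) + (-11)·(13/2−4) + 8·(4−5)) = ½·(-3 − 55/2 − 8) = -77/4.
[GEF] = ½·((1/4)·(5−(13/2)) + (-11)·(13/2−(39/8)) + 8·(39/8−5)) = ½·(-3/8 − 143/8 − 1) = -77/8, so the D-coordinate is (-77/8)/(-77/4) = 1/2.
[DGF] = ½·(2·(39/8−(13/2)) + (1/4)·(13/2−4) + 8·(4−(39/8))) = ½·(-13/4 + 5/8 − 7) = -77/16, so the E-coordinate is 1/4.
[DEG] = ½·(2·(5−(39/8)) + (-11)·(39/8−4) + (1/4)·(4−5)) = ½·(1/4 − 77/8 − 1/4) = -77/16, so the F-coordinate is 1/4.

(1/2, 1/4, 1/4)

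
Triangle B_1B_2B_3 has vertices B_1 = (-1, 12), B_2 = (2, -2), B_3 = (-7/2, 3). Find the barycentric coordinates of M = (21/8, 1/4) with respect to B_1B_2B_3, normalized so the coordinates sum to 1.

(1/4, 1, -1/4)

Signed area of the reference triangle: [B_1B_2B_3] = ½·((-1)·(-2−3) + 2·(3−12) + (-7/2)·(12−(-2))) = ½·(5 − 18 − 49) = -31.
[MB_2B_3] = ½·((21/8)·(-2−3) + 2·(3−(1/4)) + (-7/2)·(1/4−(-2))) = ½·(-105/8 + 11/2 − 63/8) = -31/4, so the B_1-coordinate is (-31/4)/(-31) = 1/4.
[B_1MB_3] = ½·((-1)·(1/4−3) + (21/8)·(3−12) + (-7/2)·(12−(1/4))) = ½·(11/4 − 189/8 − 329/8) = -31, so the B_2-coordinate is 1.
[B_1B_2M] = ½·((-1)·(-2−(1/4)) + 2·(1/4−12) + (21/8)·(12−(-2))) = ½·(9/4 − 47/2 + 147/4) = 31/4, so the B_3-coordinate is -1/4.
Check: 1/4 + 1 − 1/4 = 1.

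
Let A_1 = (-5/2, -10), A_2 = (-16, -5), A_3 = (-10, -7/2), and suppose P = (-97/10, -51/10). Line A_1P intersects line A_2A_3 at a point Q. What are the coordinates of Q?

Barycentric coordinates of P with respect to A_1A_2A_3: (1/5, 1/5, 3/5).
On side A_2A_3 the A_1-coordinate is zero; dropping P's A_1-weight 1/5 and renormalizing the remaining 1/5 : 3/5 gives weights 1/4, 3/4 on A_2, A_3.
Q = (1/4)·(-16, -5) + (3/4)·(-10, -7/2) = (-23/2, -31/8).

(-23/2, -31/8)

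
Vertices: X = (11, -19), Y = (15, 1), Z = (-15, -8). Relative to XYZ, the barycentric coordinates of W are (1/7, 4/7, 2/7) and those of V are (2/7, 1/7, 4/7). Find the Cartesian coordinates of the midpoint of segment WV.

Barycentric coordinates of the midpoint are the average: (3/14, 5/14, 3/7).
Converting: (3/14)·X + (5/14)·Y + (3/7)·Z = (9/7, -50/7).

(9/7, -50/7)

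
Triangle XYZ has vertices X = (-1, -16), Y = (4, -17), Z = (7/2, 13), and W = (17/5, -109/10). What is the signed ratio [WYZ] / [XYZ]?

1/10

[XYZ] = ½·((-1)·(-17−13) + 4·(13−(-16)) + (7/2)·(-16−(-17))) = ½·(30 + 116 + 7/2) = 299/4.
[WYZ] = ½·((17/5)·(-17−13) + 4·(13−(-109/10)) + (7/2)·(-109/10−(-17))) = ½·(-102 + 478/5 + 427/20) = 299/40, so the ratio is (299/40)/(299/4) = 1/10.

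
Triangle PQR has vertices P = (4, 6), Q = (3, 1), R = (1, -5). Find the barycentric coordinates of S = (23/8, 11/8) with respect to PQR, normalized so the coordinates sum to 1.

(3/8, 3/8, 1/4)

Signed area of the reference triangle: [PQR] = ½·(4·(1−(-5)) + 3·(-5−6) + 1·(6−1)) = ½·(24 − 33 + 5) = -2.
[SQR] = ½·((23/8)·(1−(-5)) + 3·(-5−(11/8)) + 1·(11/8−1)) = ½·(69/4 − 153/8 + 3/8) = -3/4, so the P-coordinate is (-3/4)/(-2) = 3/8.
[PSR] = ½·(4·(11/8−(-5)) + (23/8)·(-5−6) + 1·(6−(11/8))) = ½·(51/2 − 253/8 + 37/8) = -3/4, so the Q-coordinate is 3/8.
[PQS] = ½·(4·(1−(11/8)) + 3·(11/8−6) + (23/8)·(6−1)) = ½·(-3/2 − 111/8 + 115/8) = -1/2, so the R-coordinate is 1/4.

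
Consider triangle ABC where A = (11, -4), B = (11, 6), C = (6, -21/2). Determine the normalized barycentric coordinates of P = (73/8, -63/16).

Signed area of the reference triangle: [ABC] = ½·(11·(6−(-21/2)) + 11·(-21/2−(-4)) + 6·(-4−6)) = ½·(363/2 − 143/2 − 60) = 25.
[PBC] = ½·((73/8)·(6−(-21/2)) + 11·(-21/2−(-63/16)) + 6·(-63/16−6)) = ½·(2409/16 − 1155/16 − 477/8) = 75/8, so the A-coordinate is (75/8)/25 = 3/8.
[APC] = ½·(11·(-63/16−(-21/2)) + (73/8)·(-21/2−(-4)) + 6·(-4−(-63/16))) = ½·(1155/16 − 949/16 − 3/8) = 25/4, so the B-coordinate is 1/4.
[ABP] = ½·(11·(6−(-63/16)) + 11·(-63/16−(-4)) + (73/8)·(-4−6)) = ½·(1749/16 + 11/16 − 365/4) = 75/8, so the C-coordinate is 3/8.
Check: 3/8 + 1/4 + 3/8 = 1.

(3/8, 1/4, 3/8)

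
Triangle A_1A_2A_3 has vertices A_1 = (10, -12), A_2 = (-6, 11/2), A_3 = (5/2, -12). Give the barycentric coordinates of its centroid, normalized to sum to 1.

(1/3, 1/3, 1/3)

The centroid is the average of the vertices, so each weight is 1/3.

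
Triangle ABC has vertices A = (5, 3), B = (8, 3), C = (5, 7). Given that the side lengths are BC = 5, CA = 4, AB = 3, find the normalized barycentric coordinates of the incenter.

The incenter has barycentric coordinates proportional to the opposite side lengths: (5 : 4 : 3).
Normalizing by 5+4+3 = 12 gives (5/12, 1/3, 1/4).

(5/12, 1/3, 1/4)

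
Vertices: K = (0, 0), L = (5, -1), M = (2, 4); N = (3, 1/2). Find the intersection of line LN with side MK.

(1, 2)

Barycentric coordinates of N with respect to KLM: (1/4, 1/2, 1/4).
On side MK the L-coordinate is zero; dropping N's L-weight 1/2 and renormalizing the remaining 1/4 : 1/4 gives weights 1/2, 1/2 on M, K.
J = (1/2)·(2, 4) + (1/2)·(0, 0) = (1, 2).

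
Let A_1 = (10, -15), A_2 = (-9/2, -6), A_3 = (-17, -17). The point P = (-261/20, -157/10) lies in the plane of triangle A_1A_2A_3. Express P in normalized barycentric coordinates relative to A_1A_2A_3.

(1/10, 1/10, 4/5)

Signed area of the reference triangle: [A_1A_2A_3] = ½·(10·(-6−(-17)) + (-9/2)·(-17−(-15)) + (-17)·(-15−(-6))) = ½·(110 + 9 + 153) = 136.
[PA_2A_3] = ½·((-261/20)·(-6−(-17)) + (-9/2)·(-17−(-157/10)) + (-17)·(-157/10−(-6))) = ½·(-2871/20 + 117/20 + 1649/10) = 68/5, so the A_1-coordinate is (68/5)/136 = 1/10.
[A_1PA_3] = ½·(10·(-157/10−(-17)) + (-261/20)·(-17−(-15)) + (-17)·(-15−(-157/10))) = ½·(13 + 261/10 − 119/10) = 68/5, so the A_2-coordinate is 1/10.
[A_1A_2P] = ½·(10·(-6−(-157/10)) + (-9/2)·(-157/10−(-15)) + (-261/20)·(-15−(-6))) = ½·(97 + 63/20 + 2349/20) = 544/5, so the A_3-coordinate is 4/5.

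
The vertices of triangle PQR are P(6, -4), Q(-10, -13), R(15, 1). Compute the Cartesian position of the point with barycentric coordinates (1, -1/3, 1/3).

(43/3, 2/3)

S = 1·P + (-1/3)·Q + (1/3)·R.
x-coordinate: 1·6 + (-1/3)·(-10) + (1/3)·15 = 43/3.
y-coordinate: 1·(-4) + (-1/3)·(-13) + (1/3)·1 = 2/3.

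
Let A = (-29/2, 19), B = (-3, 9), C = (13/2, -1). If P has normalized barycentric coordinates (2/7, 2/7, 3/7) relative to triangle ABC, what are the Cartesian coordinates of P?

P = (2/7)·A + (2/7)·B + (3/7)·C.
x-coordinate: (2/7)·(-29/2) + (2/7)·(-3) + (3/7)·(13/2) = -31/14.
y-coordinate: (2/7)·19 + (2/7)·9 + (3/7)·(-1) = 53/7.

(-31/14, 53/7)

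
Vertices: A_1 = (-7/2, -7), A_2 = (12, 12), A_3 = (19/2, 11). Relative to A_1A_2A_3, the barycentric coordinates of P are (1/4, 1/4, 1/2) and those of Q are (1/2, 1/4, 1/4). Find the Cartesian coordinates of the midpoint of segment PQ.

Barycentric coordinates of the midpoint are the average: (3/8, 1/4, 3/8).
Converting: (3/8)·A_1 + (1/4)·A_2 + (3/8)·A_3 = (21/4, 9/2).

(21/4, 9/2)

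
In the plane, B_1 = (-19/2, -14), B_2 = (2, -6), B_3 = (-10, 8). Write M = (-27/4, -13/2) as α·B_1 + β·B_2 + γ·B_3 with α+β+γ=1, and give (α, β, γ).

(1/2, 1/4, 1/4)

Signed area of the reference triangle: [B_1B_2B_3] = ½·((-19/2)·(-6−8) + 2·(8−(-14)) + (-10)·(-14−(-6))) = ½·(133 + 44 + 80) = 257/2.
[MB_2B_3] = ½·((-27/4)·(-6−8) + 2·(8−(-13/2)) + (-10)·(-13/2−(-6))) = ½·(189/2 + 29 + 5) = 257/4, so the B_1-coordinate is (257/4)/(257/2) = 1/2.
[B_1MB_3] = ½·((-19/2)·(-13/2−8) + (-27/4)·(8−(-14)) + (-10)·(-14−(-13/2))) = ½·(551/4 − 297/2 + 75) = 257/8, so the B_2-coordinate is 1/4.
[B_1B_2M] = ½·((-19/2)·(-6−(-13/2)) + 2·(-13/2−(-14)) + (-27/4)·(-14−(-6))) = ½·(-19/4 + 15 + 54) = 257/8, so the B_3-coordinate is 1/4.
Check: 1/2 + 1/4 + 1/4 = 1.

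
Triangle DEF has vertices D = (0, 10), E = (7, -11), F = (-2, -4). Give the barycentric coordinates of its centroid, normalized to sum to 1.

The centroid is the average of the vertices, so each weight is 1/3.

(1/3, 1/3, 1/3)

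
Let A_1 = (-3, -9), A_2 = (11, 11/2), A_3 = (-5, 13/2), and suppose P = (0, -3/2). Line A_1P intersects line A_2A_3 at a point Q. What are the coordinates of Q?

(3, 6)

Barycentric coordinates of P with respect to A_1A_2A_3: (1/2, 1/4, 1/4).
On side A_2A_3 the A_1-coordinate is zero; dropping P's A_1-weight 1/2 and renormalizing the remaining 1/4 : 1/4 gives weights 1/2, 1/2 on A_2, A_3.
Q = (1/2)·(11, 11/2) + (1/2)·(-5, 13/2) = (3, 6).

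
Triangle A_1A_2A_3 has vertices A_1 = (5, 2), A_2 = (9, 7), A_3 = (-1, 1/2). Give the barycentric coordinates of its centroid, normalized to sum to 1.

The centroid is the average of the vertices, so each weight is 1/3.

(1/3, 1/3, 1/3)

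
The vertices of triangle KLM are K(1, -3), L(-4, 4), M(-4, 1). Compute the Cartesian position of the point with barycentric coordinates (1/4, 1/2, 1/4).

N = (1/4)·K + (1/2)·L + (1/4)·M.
x-coordinate: (1/4)·1 + (1/2)·(-4) + (1/4)·(-4) = -11/4.
y-coordinate: (1/4)·(-3) + (1/2)·4 + (1/4)·1 = 3/2.

(-11/4, 3/2)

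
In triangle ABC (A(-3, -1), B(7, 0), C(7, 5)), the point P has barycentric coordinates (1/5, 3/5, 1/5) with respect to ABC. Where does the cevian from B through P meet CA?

(2, 2)

Line BP meets CA where the B-coordinate vanishes; zeroing P's B-weight and renormalizing leaves C, A-weights 1/5 : 1/5 → (1/2, 1/2).
So Q = (1/2)·C + (1/2)·A = (2, 2).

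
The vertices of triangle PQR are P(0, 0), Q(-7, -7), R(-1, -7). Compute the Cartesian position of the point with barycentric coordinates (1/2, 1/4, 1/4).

S = (1/2)·P + (1/4)·Q + (1/4)·R.
x-coordinate: (1/2)·0 + (1/4)·(-7) + (1/4)·(-1) = -2.
y-coordinate: (1/2)·0 + (1/4)·(-7) + (1/4)·(-7) = -7/2.

(-2, -7/2)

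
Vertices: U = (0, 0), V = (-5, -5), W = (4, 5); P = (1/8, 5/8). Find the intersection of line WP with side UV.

Barycentric coordinates of P with respect to UVW: (1/8, 3/8, 1/2).
On side UV the W-coordinate is zero; dropping P's W-weight 1/2 and renormalizing the remaining 1/8 : 3/8 gives weights 1/4, 3/4 on U, V.
Q = (1/4)·(0, 0) + (3/4)·(-5, -5) = (-15/4, -15/4).

(-15/4, -15/4)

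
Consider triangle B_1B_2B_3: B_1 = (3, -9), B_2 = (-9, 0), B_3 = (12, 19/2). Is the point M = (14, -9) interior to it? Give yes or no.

no

Barycentric coordinates of M: (815/606, -407/606, 33/101).
The three coordinates are positive, negative, positive; a point is interior exactly when all three are positive.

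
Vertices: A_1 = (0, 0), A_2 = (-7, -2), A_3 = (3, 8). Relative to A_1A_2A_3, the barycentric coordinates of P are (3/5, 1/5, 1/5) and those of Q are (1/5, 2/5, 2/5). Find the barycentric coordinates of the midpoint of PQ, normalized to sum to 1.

Since both coordinate triples sum to 1, the midpoint's barycentrics are the componentwise average.
(3/5+1/5)/2 = 2/5; similarly 3/10 and 3/10.

(2/5, 3/10, 3/10)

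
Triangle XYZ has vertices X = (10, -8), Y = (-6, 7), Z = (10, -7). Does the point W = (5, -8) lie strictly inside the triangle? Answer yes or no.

no

Barycentric coordinates of W: (43/8, 5/16, -75/16).
The three coordinates are positive, positive, negative; a point is interior exactly when all three are positive.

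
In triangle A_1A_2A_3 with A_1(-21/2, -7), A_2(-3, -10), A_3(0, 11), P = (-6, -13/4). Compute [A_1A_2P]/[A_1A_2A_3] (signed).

[A_1A_2A_3] = ½·((-21/2)·(-10−11) + (-3)·(11−(-7)) + 0·(-7−(-10))) = ½·(441/2 − 54 + 0) = 333/4.
[A_1A_2P] = ½·((-21/2)·(-10−(-13/4)) + (-3)·(-13/4−(-7)) + (-6)·(-7−(-10))) = ½·(567/8 − 45/4 − 18) = 333/16, so the ratio is (333/16)/(333/4) = 1/4.

1/4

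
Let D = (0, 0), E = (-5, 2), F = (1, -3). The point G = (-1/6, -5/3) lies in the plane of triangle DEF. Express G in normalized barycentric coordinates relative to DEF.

(1/6, 1/6, 2/3)

Signed area of the reference triangle: [DEF] = ½·(0·(2−(-3)) + (-5)·(-3−0) + 1·(0−2)) = ½·(0 + 15 − 2) = 13/2.
[GEF] = ½·((-1/6)·(2−(-3)) + (-5)·(-3−(-5/3)) + 1·(-5/3−2)) = ½·(-5/6 + 20/3 − 11/3) = 13/12, so the D-coordinate is (13/12)/(13/2) = 1/6.
[DGF] = ½·(0·(-5/3−(-3)) + (-1/6)·(-3−0) + 1·(0−(-5/3))) = ½·(0 + 1/2 + 5/3) = 13/12, so the E-coordinate is 1/6.
[DEG] = ½·(0·(2−(-5/3)) + (-5)·(-5/3−0) + (-1/6)·(0−2)) = ½·(0 + 25/3 + 1/3) = 13/3, so the F-coordinate is 2/3.
Check: 1/6 + 1/6 + 2/3 = 1.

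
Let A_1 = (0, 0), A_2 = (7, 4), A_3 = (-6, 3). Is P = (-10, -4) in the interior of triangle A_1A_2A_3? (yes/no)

no

Barycentric coordinates of P: (29/15, -6/5, 4/15).
The three coordinates are positive, negative, positive; a point is interior exactly when all three are positive.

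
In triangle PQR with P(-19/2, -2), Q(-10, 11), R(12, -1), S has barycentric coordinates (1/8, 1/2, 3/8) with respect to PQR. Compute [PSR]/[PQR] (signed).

1/2

The signed ratio [PSR]/[PQR] equals the barycentric coordinate of S at vertex Q, which is 1/2.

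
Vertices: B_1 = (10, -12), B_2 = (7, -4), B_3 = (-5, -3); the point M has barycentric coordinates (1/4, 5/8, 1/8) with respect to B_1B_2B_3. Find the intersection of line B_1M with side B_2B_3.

Line B_1M meets B_2B_3 where the B_1-coordinate vanishes; zeroing M's B_1-weight and renormalizing leaves B_2, B_3-weights 5/8 : 1/8 → (5/6, 1/6).
So N = (5/6)·B_2 + (1/6)·B_3 = (5, -23/6).

(5, -23/6)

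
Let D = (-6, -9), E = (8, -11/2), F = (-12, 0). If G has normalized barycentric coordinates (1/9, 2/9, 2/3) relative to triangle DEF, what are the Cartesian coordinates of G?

G = (1/9)·D + (2/9)·E + (2/3)·F.
x-coordinate: (1/9)·(-6) + (2/9)·8 + (2/3)·(-12) = -62/9.
y-coordinate: (1/9)·(-9) + (2/9)·(-11/2) + (2/3)·0 = -20/9.

(-62/9, -20/9)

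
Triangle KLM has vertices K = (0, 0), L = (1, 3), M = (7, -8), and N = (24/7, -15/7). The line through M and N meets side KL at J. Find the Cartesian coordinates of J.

Barycentric coordinates of N with respect to KLM: (1/7, 3/7, 3/7).
On side KL the M-coordinate is zero; dropping N's M-weight 3/7 and renormalizing the remaining 1/7 : 3/7 gives weights 1/4, 3/4 on K, L.
J = (1/4)·(0, 0) + (3/4)·(1, 3) = (3/4, 9/4).

(3/4, 9/4)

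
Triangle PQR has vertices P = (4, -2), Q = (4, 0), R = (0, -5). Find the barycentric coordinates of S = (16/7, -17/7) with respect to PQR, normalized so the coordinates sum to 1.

(1/7, 3/7, 3/7)

Signed area of the reference triangle: [PQR] = ½·(4·(0−(-5)) + 4·(-5−(-2)) + 0·(-2−0)) = ½·(20 − 12 + 0) = 4.
[SQR] = ½·((16/7)·(0−(-5)) + 4·(-5−(-17/7)) + 0·(-17/7−0)) = ½·(80/7 − 72/7 + 0) = 4/7, so the P-coordinate is (4/7)/4 = 1/7.
[PSR] = ½·(4·(-17/7−(-5)) + (16/7)·(-5−(-2)) + 0·(-2−(-17/7))) = ½·(72/7 − 48/7 + 0) = 12/7, so the Q-coordinate is 3/7.
[PQS] = ½·(4·(0−(-17/7)) + 4·(-17/7−(-2)) + (16/7)·(-2−0)) = ½·(68/7 − 12/7 − 32/7) = 12/7, so the R-coordinate is 3/7.
Check: 1/7 + 3/7 + 3/7 = 1.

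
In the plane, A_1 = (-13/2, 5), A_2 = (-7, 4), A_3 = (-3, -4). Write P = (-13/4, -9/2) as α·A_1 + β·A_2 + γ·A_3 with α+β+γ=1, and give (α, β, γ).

Signed area of the reference triangle: [A_1A_2A_3] = ½·((-13/2)·(4−(-4)) + (-7)·(-4−5) + (-3)·(5−4)) = ½·(-52 + 63 − 3) = 4.
[PA_2A_3] = ½·((-13/4)·(4−(-4)) + (-7)·(-4−(-9/2)) + (-3)·(-9/2−4)) = ½·(-26 − 7/2 + 51/2) = -2, so the A_1-coordinate is (-2)/4 = -1/2.
[A_1PA_3] = ½·((-13/2)·(-9/2−(-4)) + (-13/4)·(-4−5) + (-3)·(5−(-9/2))) = ½·(13/4 + 117/4 − 57/2) = 2, so the A_2-coordinate is 1/2.
[A_1A_2P] = ½·((-13/2)·(4−(-9/2)) + (-7)·(-9/2−5) + (-13/4)·(5−4)) = ½·(-221/4 + 133/2 − 13/4) = 4, so the A_3-coordinate is 1.
Check: -1/2 + 1/2 + 1 = 1.

(-1/2, 1/2, 1)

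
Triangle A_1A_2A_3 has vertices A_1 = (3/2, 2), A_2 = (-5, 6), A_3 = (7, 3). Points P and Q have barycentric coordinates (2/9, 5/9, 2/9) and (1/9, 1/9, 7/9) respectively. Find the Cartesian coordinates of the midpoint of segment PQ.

Barycentric coordinates of the midpoint are the average: (1/6, 1/3, 1/2).
Converting: (1/6)·A_1 + (1/3)·A_2 + (1/2)·A_3 = (25/12, 23/6).

(25/12, 23/6)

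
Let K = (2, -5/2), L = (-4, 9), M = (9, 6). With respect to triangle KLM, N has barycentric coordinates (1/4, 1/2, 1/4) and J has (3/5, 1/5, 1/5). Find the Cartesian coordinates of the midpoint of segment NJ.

Barycentric coordinates of the midpoint are the average: (17/40, 7/20, 9/40).
Converting: (17/40)·K + (7/20)·L + (9/40)·M = (59/40, 55/16).

(59/40, 55/16)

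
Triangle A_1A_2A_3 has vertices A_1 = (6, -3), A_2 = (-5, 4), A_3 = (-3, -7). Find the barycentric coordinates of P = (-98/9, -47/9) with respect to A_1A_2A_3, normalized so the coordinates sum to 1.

(-7/9, 4/9, 4/3)

Signed area of the reference triangle: [A_1A_2A_3] = ½·(6·(4−(-7)) + (-5)·(-7−(-3)) + (-3)·(-3−4)) = ½·(66 + 20 + 21) = 107/2.
[PA_2A_3] = ½·((-98/9)·(4−(-7)) + (-5)·(-7−(-47/9)) + (-3)·(-47/9−4)) = ½·(-1078/9 + 80/9 + 83/3) = -749/18, so the A_1-coordinate is (-749/18)/(107/2) = -7/9.
[A_1PA_3] = ½·(6·(-47/9−(-7)) + (-98/9)·(-7−(-3)) + (-3)·(-3−(-47/9))) = ½·(32/3 + 392/9 − 20/3) = 214/9, so the A_2-coordinate is 4/9.
[A_1A_2P] = ½·(6·(4−(-47/9)) + (-5)·(-47/9−(-3)) + (-98/9)·(-3−4)) = ½·(166/3 + 100/9 + 686/9) = 214/3, so the A_3-coordinate is 4/3.
Check: -7/9 + 4/9 + 4/3 = 1.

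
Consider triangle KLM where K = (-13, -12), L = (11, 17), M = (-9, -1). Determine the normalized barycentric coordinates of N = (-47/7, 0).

Signed area of the reference triangle: [KLM] = ½·((-13)·(17−(-1)) + 11·(-1−(-12)) + (-9)·(-12−17)) = ½·(-234 + 121 + 261) = 74.
[NLM] = ½·((-47/7)·(17−(-1)) + 11·(-1−0) + (-9)·(0−17)) = ½·(-846/7 − 11 + 153) = 74/7, so the K-coordinate is (74/7)/74 = 1/7.
[KNM] = ½·((-13)·(0−(-1)) + (-47/7)·(-1−(-12)) + (-9)·(-12−0)) = ½·(-13 − 517/7 + 108) = 74/7, so the L-coordinate is 1/7.
[KLN] = ½·((-13)·(17−0) + 11·(0−(-12)) + (-47/7)·(-12−17)) = ½·(-221 + 132 + 1363/7) = 370/7, so the M-coordinate is 5/7.

(1/7, 1/7, 5/7)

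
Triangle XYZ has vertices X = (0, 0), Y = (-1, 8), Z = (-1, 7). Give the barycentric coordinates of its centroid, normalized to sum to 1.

The centroid is the average of the vertices, so each weight is 1/3.

(1/3, 1/3, 1/3)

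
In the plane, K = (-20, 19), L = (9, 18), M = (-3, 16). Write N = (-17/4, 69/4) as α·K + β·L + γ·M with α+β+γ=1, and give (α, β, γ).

(1/4, 1/4, 1/2)

Signed area of the reference triangle: [KLM] = ½·((-20)·(18−16) + 9·(16−19) + (-3)·(19−18)) = ½·(-40 − 27 − 3) = -35.
[NLM] = ½·((-17/4)·(18−16) + 9·(16−(69/4)) + (-3)·(69/4−18)) = ½·(-17/2 − 45/4 + 9/4) = -35/4, so the K-coordinate is (-35/4)/(-35) = 1/4.
[KNM] = ½·((-20)·(69/4−16) + (-17/4)·(16−19) + (-3)·(19−(69/4))) = ½·(-25 + 51/4 − 21/4) = -35/4, so the L-coordinate is 1/4.
[KLN] = ½·((-20)·(18−(69/4)) + 9·(69/4−19) + (-17/4)·(19−18)) = ½·(-15 − 63/4 − 17/4) = -35/2, so the M-coordinate is 1/2.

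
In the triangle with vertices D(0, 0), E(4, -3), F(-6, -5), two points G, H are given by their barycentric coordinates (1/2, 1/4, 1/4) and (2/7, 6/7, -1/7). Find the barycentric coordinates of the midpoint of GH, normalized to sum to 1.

Since both coordinate triples sum to 1, the midpoint's barycentrics are the componentwise average.
(1/2+2/7)/2 = 11/28; similarly 31/56 and 3/56.

(11/28, 31/56, 3/56)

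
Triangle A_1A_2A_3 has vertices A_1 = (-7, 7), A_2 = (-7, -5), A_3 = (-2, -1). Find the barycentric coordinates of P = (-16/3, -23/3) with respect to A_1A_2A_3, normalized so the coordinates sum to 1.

Signed area of the reference triangle: [A_1A_2A_3] = ½·((-7)·(-5−(-1)) + (-7)·(-1−7) + (-2)·(7−(-5))) = ½·(28 + 56 − 24) = 30.
[PA_2A_3] = ½·((-16/3)·(-5−(-1)) + (-7)·(-1−(-23/3)) + (-2)·(-23/3−(-5))) = ½·(64/3 − 140/3 + 16/3) = -10, so the A_1-coordinate is (-10)/30 = -1/3.
[A_1PA_3] = ½·((-7)·(-23/3−(-1)) + (-16/3)·(-1−7) + (-2)·(7−(-23/3))) = ½·(140/3 + 128/3 − 88/3) = 30, so the A_2-coordinate is 1.
[A_1A_2P] = ½·((-7)·(-5−(-23/3)) + (-7)·(-23/3−7) + (-16/3)·(7−(-5))) = ½·(-56/3 + 308/3 − 64) = 10, so the A_3-coordinate is 1/3.
Check: -1/3 + 1 + 1/3 = 1.

(-1/3, 1, 1/3)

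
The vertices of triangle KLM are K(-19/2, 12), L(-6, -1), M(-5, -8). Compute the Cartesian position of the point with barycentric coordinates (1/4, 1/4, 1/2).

N = (1/4)·K + (1/4)·L + (1/2)·M.
x-coordinate: (1/4)·(-19/2) + (1/4)·(-6) + (1/2)·(-5) = -51/8.
y-coordinate: (1/4)·12 + (1/4)·(-1) + (1/2)·(-8) = -5/4.

(-51/8, -5/4)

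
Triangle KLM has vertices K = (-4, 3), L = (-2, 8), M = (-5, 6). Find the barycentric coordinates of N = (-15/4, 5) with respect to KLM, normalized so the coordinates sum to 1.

Signed area of the reference triangle: [KLM] = ½·((-4)·(8−6) + (-2)·(6−3) + (-5)·(3−8)) = ½·(-8 − 6 + 25) = 11/2.
[NLM] = ½·((-15/4)·(8−6) + (-2)·(6−5) + (-5)·(5−8)) = ½·(-15/2 − 2 + 15) = 11/4, so the K-coordinate is (11/4)/(11/2) = 1/2.
[KNM] = ½·((-4)·(5−6) + (-15/4)·(6−3) + (-5)·(3−5)) = ½·(4 − 45/4 + 10) = 11/8, so the L-coordinate is 1/4.
[KLN] = ½·((-4)·(8−5) + (-2)·(5−3) + (-15/4)·(3−8)) = ½·(-12 − 4 + 75/4) = 11/8, so the M-coordinate is 1/4.
Check: 1/2 + 1/4 + 1/4 = 1.

(1/2, 1/4, 1/4)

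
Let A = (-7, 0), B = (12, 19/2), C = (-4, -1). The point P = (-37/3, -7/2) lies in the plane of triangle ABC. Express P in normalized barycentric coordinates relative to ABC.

Signed area of the reference triangle: [ABC] = ½·((-7)·(19/2−(-1)) + 12·(-1−0) + (-4)·(0−(19/2))) = ½·(-147/2 − 12 + 38) = -95/4.
[PBC] = ½·((-37/3)·(19/2−(-1)) + 12·(-1−(-7/2)) + (-4)·(-7/2−(19/2))) = ½·(-259/2 + 30 + 52) = -95/4, so the A-coordinate is (-95/4)/(-95/4) = 1.
[APC] = ½·((-7)·(-7/2−(-1)) + (-37/3)·(-1−0) + (-4)·(0−(-7/2))) = ½·(35/2 + 37/3 − 14) = 95/12, so the B-coordinate is -1/3.
[ABP] = ½·((-7)·(19/2−(-7/2)) + 12·(-7/2−0) + (-37/3)·(0−(19/2))) = ½·(-91 − 42 + 703/6) = -95/12, so the C-coordinate is 1/3.

(1, -1/3, 1/3)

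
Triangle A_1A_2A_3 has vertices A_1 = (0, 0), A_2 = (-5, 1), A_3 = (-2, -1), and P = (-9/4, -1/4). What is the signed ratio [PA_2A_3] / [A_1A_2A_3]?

[A_1A_2A_3] = ½·(0·(1−(-1)) + (-5)·(-1−0) + (-2)·(0−1)) = ½·(0 + 5 + 2) = 7/2.
[PA_2A_3] = ½·((-9/4)·(1−(-1)) + (-5)·(-1−(-1/4)) + (-2)·(-1/4−1)) = ½·(-9/2 + 15/4 + 5/2) = 7/8, so the ratio is (7/8)/(7/2) = 1/4.

1/4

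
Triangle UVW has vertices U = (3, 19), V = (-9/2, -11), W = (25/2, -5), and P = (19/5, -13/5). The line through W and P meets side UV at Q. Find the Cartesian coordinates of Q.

Barycentric coordinates of P with respect to UVW: (1/5, 2/5, 2/5).
On side UV the W-coordinate is zero; dropping P's W-weight 2/5 and renormalizing the remaining 1/5 : 2/5 gives weights 1/3, 2/3 on U, V.
Q = (1/3)·(3, 19) + (2/3)·(-9/2, -11) = (-2, -1).

(-2, -1)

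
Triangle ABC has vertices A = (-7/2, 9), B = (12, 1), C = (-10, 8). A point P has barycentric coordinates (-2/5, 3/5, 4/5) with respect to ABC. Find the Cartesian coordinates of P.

P = (-2/5)·A + (3/5)·B + (4/5)·C.
x-coordinate: (-2/5)·(-7/2) + (3/5)·12 + (4/5)·(-10) = 3/5.
y-coordinate: (-2/5)·9 + (3/5)·1 + (4/5)·8 = 17/5.

(3/5, 17/5)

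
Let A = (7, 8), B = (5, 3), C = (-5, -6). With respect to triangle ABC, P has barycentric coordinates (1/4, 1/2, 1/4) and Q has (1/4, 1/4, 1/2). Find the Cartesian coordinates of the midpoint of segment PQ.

(7/4, 7/8)

Barycentric coordinates of the midpoint are the average: (1/4, 3/8, 3/8).
Converting: (1/4)·A + (3/8)·B + (3/8)·C = (7/4, 7/8).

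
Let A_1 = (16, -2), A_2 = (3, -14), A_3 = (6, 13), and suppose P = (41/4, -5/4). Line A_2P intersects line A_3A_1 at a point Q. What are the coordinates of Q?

(38/3, 3)

Barycentric coordinates of P with respect to A_1A_2A_3: (1/2, 1/4, 1/4).
On side A_3A_1 the A_2-coordinate is zero; dropping P's A_2-weight 1/4 and renormalizing the remaining 1/4 : 1/2 gives weights 1/3, 2/3 on A_3, A_1.
Q = (1/3)·(6, 13) + (2/3)·(16, -2) = (38/3, 3).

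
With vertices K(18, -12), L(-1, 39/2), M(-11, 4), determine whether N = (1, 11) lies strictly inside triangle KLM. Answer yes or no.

yes

Barycentric coordinates of N: (232/1219, 790/1219, 197/1219).
The three coordinates are positive, positive, positive; a point is interior exactly when all three are positive.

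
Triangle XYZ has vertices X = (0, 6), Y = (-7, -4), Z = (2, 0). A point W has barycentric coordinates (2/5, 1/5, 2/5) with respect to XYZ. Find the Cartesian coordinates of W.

(-3/5, 8/5)

W = (2/5)·X + (1/5)·Y + (2/5)·Z.
x-coordinate: (2/5)·0 + (1/5)·(-7) + (2/5)·2 = -3/5.
y-coordinate: (2/5)·6 + (1/5)·(-4) + (2/5)·0 = 8/5.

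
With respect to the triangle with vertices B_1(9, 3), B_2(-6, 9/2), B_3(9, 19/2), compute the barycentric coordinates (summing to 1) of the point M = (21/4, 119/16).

(1/8, 1/4, 5/8)

Signed area of the reference triangle: [B_1B_2B_3] = ½·(9·(9/2−(19/2)) + (-6)·(19/2−3) + 9·(3−(9/2))) = ½·(-45 − 39 − 27/2) = -195/4.
[MB_2B_3] = ½·((21/4)·(9/2−(19/2)) + (-6)·(19/2−(119/16)) + 9·(119/16−(9/2))) = ½·(-105/4 − 99/8 + 423/16) = -195/32, so the B_1-coordinate is (-195/32)/(-195/4) = 1/8.
[B_1MB_3] = ½·(9·(119/16−(19/2)) + (21/4)·(19/2−3) + 9·(3−(119/16))) = ½·(-297/16 + 273/8 − 639/16) = -195/16, so the B_2-coordinate is 1/4.
[B_1B_2M] = ½·(9·(9/2−(119/16)) + (-6)·(119/16−3) + (21/4)·(3−(9/2))) = ½·(-423/16 − 213/8 − 63/8) = -975/32, so the B_3-coordinate is 5/8.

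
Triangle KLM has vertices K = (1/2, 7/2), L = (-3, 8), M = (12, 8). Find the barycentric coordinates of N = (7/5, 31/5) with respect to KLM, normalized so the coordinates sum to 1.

(2/5, 2/5, 1/5)

Signed area of the reference triangle: [KLM] = ½·((1/2)·(8−8) + (-3)·(8−(7/2)) + 12·(7/2−8)) = ½·(0 − 27/2 − 54) = -135/4.
[NLM] = ½·((7/5)·(8−8) + (-3)·(8−(31/5)) + 12·(31/5−8)) = ½·(0 − 27/5 − 108/5) = -27/2, so the K-coordinate is (-27/2)/(-135/4) = 2/5.
[KNM] = ½·((1/2)·(31/5−8) + (7/5)·(8−(7/2)) + 12·(7/2−(31/5))) = ½·(-9/10 + 63/10 − 162/5) = -27/2, so the L-coordinate is 2/5.
[KLN] = ½·((1/2)·(8−(31/5)) + (-3)·(31/5−(7/2)) + (7/5)·(7/2−8)) = ½·(9/10 − 81/10 − 63/10) = -27/4, so the M-coordinate is 1/5.
Check: 2/5 + 2/5 + 1/5 = 1.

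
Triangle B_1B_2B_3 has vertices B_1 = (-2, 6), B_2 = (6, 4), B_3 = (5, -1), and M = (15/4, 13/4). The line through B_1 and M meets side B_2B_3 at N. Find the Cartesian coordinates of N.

Barycentric coordinates of M with respect to B_1B_2B_3: (1/4, 1/2, 1/4).
On side B_2B_3 the B_1-coordinate is zero; dropping M's B_1-weight 1/4 and renormalizing the remaining 1/2 : 1/4 gives weights 2/3, 1/3 on B_2, B_3.
N = (2/3)·(6, 4) + (1/3)·(5, -1) = (17/3, 7/3).

(17/3, 7/3)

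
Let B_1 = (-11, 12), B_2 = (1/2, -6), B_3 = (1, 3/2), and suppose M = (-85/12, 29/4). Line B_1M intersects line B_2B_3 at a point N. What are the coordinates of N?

(3/4, -9/4)

Barycentric coordinates of M with respect to B_1B_2B_3: (2/3, 1/6, 1/6).
On side B_2B_3 the B_1-coordinate is zero; dropping M's B_1-weight 2/3 and renormalizing the remaining 1/6 : 1/6 gives weights 1/2, 1/2 on B_2, B_3.
N = (1/2)·(1/2, -6) + (1/2)·(1, 3/2) = (3/4, -9/4).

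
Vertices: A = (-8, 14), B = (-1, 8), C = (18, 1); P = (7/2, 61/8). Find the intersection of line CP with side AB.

(-26/5, 58/5)

Barycentric coordinates of P with respect to ABC: (3/8, 1/4, 3/8).
On side AB the C-coordinate is zero; dropping P's C-weight 3/8 and renormalizing the remaining 3/8 : 1/4 gives weights 3/5, 2/5 on A, B.
Q = (3/5)·(-8, 14) + (2/5)·(-1, 8) = (-26/5, 58/5).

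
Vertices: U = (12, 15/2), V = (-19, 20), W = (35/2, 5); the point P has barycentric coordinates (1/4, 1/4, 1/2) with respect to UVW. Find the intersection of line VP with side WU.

Line VP meets WU where the V-coordinate vanishes; zeroing P's V-weight and renormalizing leaves W, U-weights 1/2 : 1/4 → (2/3, 1/3).
So Q = (2/3)·W + (1/3)·U = (47/3, 35/6).

(47/3, 35/6)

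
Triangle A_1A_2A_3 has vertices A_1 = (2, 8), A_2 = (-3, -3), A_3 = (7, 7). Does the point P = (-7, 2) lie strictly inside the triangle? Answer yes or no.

Barycentric coordinates of P: (3/2, 13/20, -23/20).
The three coordinates are positive, positive, negative; a point is interior exactly when all three are positive.

no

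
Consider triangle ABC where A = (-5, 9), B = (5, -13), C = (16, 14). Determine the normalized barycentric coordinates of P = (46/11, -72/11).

(2/11, 8/11, 1/11)

Signed area of the reference triangle: [ABC] = ½·((-5)·(-13−14) + 5·(14−9) + 16·(9−(-13))) = ½·(135 + 25 + 352) = 256.
[PBC] = ½·((46/11)·(-13−14) + 5·(14−(-72/11)) + 16·(-72/11−(-13))) = ½·(-1242/11 + 1130/11 + 1136/11) = 512/11, so the A-coordinate is (512/11)/256 = 2/11.
[APC] = ½·((-5)·(-72/11−14) + (46/11)·(14−9) + 16·(9−(-72/11))) = ½·(1130/11 + 230/11 + 2736/11) = 2048/11, so the B-coordinate is 8/11.
[ABP] = ½·((-5)·(-13−(-72/11)) + 5·(-72/11−9) + (46/11)·(9−(-13))) = ½·(355/11 − 855/11 + 92) = 256/11, so the C-coordinate is 1/11.
Check: 2/11 + 8/11 + 1/11 = 1.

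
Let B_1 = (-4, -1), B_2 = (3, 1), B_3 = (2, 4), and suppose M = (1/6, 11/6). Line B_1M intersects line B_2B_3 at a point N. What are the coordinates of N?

Barycentric coordinates of M with respect to B_1B_2B_3: (1/3, 1/6, 1/2).
On side B_2B_3 the B_1-coordinate is zero; dropping M's B_1-weight 1/3 and renormalizing the remaining 1/6 : 1/2 gives weights 1/4, 3/4 on B_2, B_3.
N = (1/4)·(3, 1) + (3/4)·(2, 4) = (9/4, 13/4).

(9/4, 13/4)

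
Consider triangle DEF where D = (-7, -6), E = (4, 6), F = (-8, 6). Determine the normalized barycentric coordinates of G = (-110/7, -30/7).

(6/7, -5/7, 6/7)

Signed area of the reference triangle: [DEF] = ½·((-7)·(6−6) + 4·(6−(-6)) + (-8)·(-6−6)) = ½·(0 + 48 + 96) = 72.
[GEF] = ½·((-110/7)·(6−6) + 4·(6−(-30/7)) + (-8)·(-30/7−6)) = ½·(0 + 288/7 + 576/7) = 432/7, so the D-coordinate is (432/7)/72 = 6/7.
[DGF] = ½·((-7)·(-30/7−6) + (-110/7)·(6−(-6)) + (-8)·(-6−(-30/7))) = ½·(72 − 1320/7 + 96/7) = -360/7, so the E-coordinate is -5/7.
[DEG] = ½·((-7)·(6−(-30/7)) + 4·(-30/7−(-6)) + (-110/7)·(-6−6)) = ½·(-72 + 48/7 + 1320/7) = 432/7, so the F-coordinate is 6/7.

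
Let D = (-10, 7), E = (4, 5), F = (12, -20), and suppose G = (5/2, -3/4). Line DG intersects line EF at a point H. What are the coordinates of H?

Barycentric coordinates of G with respect to DEF: (1/4, 1/2, 1/4).
On side EF the D-coordinate is zero; dropping G's D-weight 1/4 and renormalizing the remaining 1/2 : 1/4 gives weights 2/3, 1/3 on E, F.
H = (2/3)·(4, 5) + (1/3)·(12, -20) = (20/3, -10/3).

(20/3, -10/3)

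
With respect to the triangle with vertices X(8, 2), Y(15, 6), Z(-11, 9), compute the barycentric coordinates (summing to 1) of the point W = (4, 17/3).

(1/3, 1/3, 1/3)

Signed area of the reference triangle: [XYZ] = ½·(8·(6−9) + 15·(9−2) + (-11)·(2−6)) = ½·(-24 + 105 + 44) = 125/2.
[WYZ] = ½·(4·(6−9) + 15·(9−(17/3)) + (-11)·(17/3−6)) = ½·(-12 + 50 + 11/3) = 125/6, so the X-coordinate is (125/6)/(125/2) = 1/3.
[XWZ] = ½·(8·(17/3−9) + 4·(9−2) + (-11)·(2−(17/3))) = ½·(-80/3 + 28 + 121/3) = 125/6, so the Y-coordinate is 1/3.
[XYW] = ½·(8·(6−(17/3)) + 15·(17/3−2) + 4·(2−6)) = ½·(8/3 + 55 − 16) = 125/6, so the Z-coordinate is 1/3.
Check: 1/3 + 1/3 + 1/3 = 1.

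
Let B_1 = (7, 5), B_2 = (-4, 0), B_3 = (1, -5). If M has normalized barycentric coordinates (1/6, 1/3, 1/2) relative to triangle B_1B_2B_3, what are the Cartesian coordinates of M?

(1/3, -5/3)

M = (1/6)·B_1 + (1/3)·B_2 + (1/2)·B_3.
x-coordinate: (1/6)·7 + (1/3)·(-4) + (1/2)·1 = 1/3.
y-coordinate: (1/6)·5 + (1/3)·0 + (1/2)·(-5) = -5/3.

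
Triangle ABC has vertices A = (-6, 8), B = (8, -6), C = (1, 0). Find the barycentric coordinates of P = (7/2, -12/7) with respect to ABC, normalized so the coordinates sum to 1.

Signed area of the reference triangle: [ABC] = ½·((-6)·(-6−0) + 8·(0−8) + 1·(8−(-6))) = ½·(36 − 64 + 14) = -7.
[PBC] = ½·((7/2)·(-6−0) + 8·(0−(-12/7)) + 1·(-12/7−(-6))) = ½·(-21 + 96/7 + 30/7) = -3/2, so the A-coordinate is (-3/2)/(-7) = 3/14.
[APC] = ½·((-6)·(-12/7−0) + (7/2)·(0−8) + 1·(8−(-12/7))) = ½·(72/7 − 28 + 68/7) = -4, so the B-coordinate is 4/7.
[ABP] = ½·((-6)·(-6−(-12/7)) + 8·(-12/7−8) + (7/2)·(8−(-6))) = ½·(180/7 − 544/7 + 49) = -3/2, so the C-coordinate is 3/14.
Check: 3/14 + 4/7 + 3/14 = 1.

(3/14, 4/7, 3/14)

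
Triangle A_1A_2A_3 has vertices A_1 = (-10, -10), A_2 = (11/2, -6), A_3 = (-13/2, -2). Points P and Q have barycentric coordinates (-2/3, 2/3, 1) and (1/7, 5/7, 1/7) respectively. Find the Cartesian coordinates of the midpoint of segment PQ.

(227/84, -8/3)

Barycentric coordinates of the midpoint are the average: (-11/42, 29/42, 4/7).
Converting: (-11/42)·A_1 + (29/42)·A_2 + (4/7)·A_3 = (227/84, -8/3).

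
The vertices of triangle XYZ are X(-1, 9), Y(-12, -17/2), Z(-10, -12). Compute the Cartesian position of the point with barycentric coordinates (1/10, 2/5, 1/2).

W = (1/10)·X + (2/5)·Y + (1/2)·Z.
x-coordinate: (1/10)·(-1) + (2/5)·(-12) + (1/2)·(-10) = -99/10.
y-coordinate: (1/10)·9 + (2/5)·(-17/2) + (1/2)·(-12) = -17/2.

(-99/10, -17/2)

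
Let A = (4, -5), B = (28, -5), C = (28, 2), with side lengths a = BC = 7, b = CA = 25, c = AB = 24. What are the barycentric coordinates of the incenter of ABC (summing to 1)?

(1/8, 25/56, 3/7)

The incenter has barycentric coordinates proportional to the opposite side lengths: (7 : 25 : 24).
Normalizing by 7+25+24 = 56 gives (1/8, 25/56, 3/7).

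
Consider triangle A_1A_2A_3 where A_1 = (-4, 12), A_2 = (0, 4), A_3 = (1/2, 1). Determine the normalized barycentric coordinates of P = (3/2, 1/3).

(-1/3, 1, 1/3)

Signed area of the reference triangle: [A_1A_2A_3] = ½·((-4)·(4−1) + 0·(1−12) + (1/2)·(12−4)) = ½·(-12 + 0 + 4) = -4.
[PA_2A_3] = ½·((3/2)·(4−1) + 0·(1−(1/3)) + (1/2)·(1/3−4)) = ½·(9/2 + 0 − 11/6) = 4/3, so the A_1-coordinate is (4/3)/(-4) = -1/3.
[A_1PA_3] = ½·((-4)·(1/3−1) + (3/2)·(1−12) + (1/2)·(12−(1/3))) = ½·(8/3 − 33/2 + 35/6) = -4, so the A_2-coordinate is 1.
[A_1A_2P] = ½·((-4)·(4−(1/3)) + 0·(1/3−12) + (3/2)·(12−4)) = ½·(-44/3 + 0 + 12) = -4/3, so the A_3-coordinate is 1/3.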